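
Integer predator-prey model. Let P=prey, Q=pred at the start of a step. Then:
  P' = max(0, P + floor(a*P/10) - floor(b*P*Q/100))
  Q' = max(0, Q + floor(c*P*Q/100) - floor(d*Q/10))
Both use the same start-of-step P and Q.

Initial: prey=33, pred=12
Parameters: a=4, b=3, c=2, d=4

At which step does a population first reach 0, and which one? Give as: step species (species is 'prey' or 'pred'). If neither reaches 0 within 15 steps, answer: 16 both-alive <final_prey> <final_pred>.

Step 1: prey: 33+13-11=35; pred: 12+7-4=15
Step 2: prey: 35+14-15=34; pred: 15+10-6=19
Step 3: prey: 34+13-19=28; pred: 19+12-7=24
Step 4: prey: 28+11-20=19; pred: 24+13-9=28
Step 5: prey: 19+7-15=11; pred: 28+10-11=27
Step 6: prey: 11+4-8=7; pred: 27+5-10=22
Step 7: prey: 7+2-4=5; pred: 22+3-8=17
Step 8: prey: 5+2-2=5; pred: 17+1-6=12
Step 9: prey: 5+2-1=6; pred: 12+1-4=9
Step 10: prey: 6+2-1=7; pred: 9+1-3=7
Step 11: prey: 7+2-1=8; pred: 7+0-2=5
Step 12: prey: 8+3-1=10; pred: 5+0-2=3
Step 13: prey: 10+4-0=14; pred: 3+0-1=2
Step 14: prey: 14+5-0=19; pred: 2+0-0=2
Step 15: prey: 19+7-1=25; pred: 2+0-0=2
No extinction within 15 steps

Answer: 16 both-alive 25 2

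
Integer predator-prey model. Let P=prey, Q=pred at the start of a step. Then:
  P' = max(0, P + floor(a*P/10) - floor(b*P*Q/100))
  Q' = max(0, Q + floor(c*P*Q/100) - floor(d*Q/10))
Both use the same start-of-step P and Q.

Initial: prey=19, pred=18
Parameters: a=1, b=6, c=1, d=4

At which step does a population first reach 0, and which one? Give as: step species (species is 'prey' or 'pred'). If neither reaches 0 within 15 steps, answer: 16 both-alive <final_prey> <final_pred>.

Step 1: prey: 19+1-20=0; pred: 18+3-7=14
First extinction: prey at step 1

Answer: 1 prey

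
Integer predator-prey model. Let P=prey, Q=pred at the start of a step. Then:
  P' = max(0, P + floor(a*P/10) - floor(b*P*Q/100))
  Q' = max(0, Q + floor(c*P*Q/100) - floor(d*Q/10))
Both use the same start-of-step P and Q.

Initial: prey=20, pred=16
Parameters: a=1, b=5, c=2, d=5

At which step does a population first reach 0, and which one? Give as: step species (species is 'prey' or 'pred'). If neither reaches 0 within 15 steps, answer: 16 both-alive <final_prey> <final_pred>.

Step 1: prey: 20+2-16=6; pred: 16+6-8=14
Step 2: prey: 6+0-4=2; pred: 14+1-7=8
Step 3: prey: 2+0-0=2; pred: 8+0-4=4
Step 4: prey: 2+0-0=2; pred: 4+0-2=2
Step 5: prey: 2+0-0=2; pred: 2+0-1=1
Step 6: prey: 2+0-0=2; pred: 1+0-0=1
Steps 7-15: state stable at prey=2, pred=1 (no change)
No extinction within 15 steps

Answer: 16 both-alive 2 1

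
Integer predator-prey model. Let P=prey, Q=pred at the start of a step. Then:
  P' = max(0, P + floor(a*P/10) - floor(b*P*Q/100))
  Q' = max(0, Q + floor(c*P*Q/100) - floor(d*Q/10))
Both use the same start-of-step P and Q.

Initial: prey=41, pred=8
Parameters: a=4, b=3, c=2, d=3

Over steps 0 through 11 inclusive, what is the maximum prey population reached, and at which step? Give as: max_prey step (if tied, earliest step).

Step 1: prey: 41+16-9=48; pred: 8+6-2=12
Step 2: prey: 48+19-17=50; pred: 12+11-3=20
Step 3: prey: 50+20-30=40; pred: 20+20-6=34
Step 4: prey: 40+16-40=16; pred: 34+27-10=51
Step 5: prey: 16+6-24=0; pred: 51+16-15=52
Step 6: prey: 0+0-0=0; pred: 52+0-15=37
Step 7: prey: 0+0-0=0; pred: 37+0-11=26
Step 8: prey: 0+0-0=0; pred: 26+0-7=19
Step 9: prey: 0+0-0=0; pred: 19+0-5=14
Step 10: prey: 0+0-0=0; pred: 14+0-4=10
Step 11: prey: 0+0-0=0; pred: 10+0-3=7
Max prey = 50 at step 2

Answer: 50 2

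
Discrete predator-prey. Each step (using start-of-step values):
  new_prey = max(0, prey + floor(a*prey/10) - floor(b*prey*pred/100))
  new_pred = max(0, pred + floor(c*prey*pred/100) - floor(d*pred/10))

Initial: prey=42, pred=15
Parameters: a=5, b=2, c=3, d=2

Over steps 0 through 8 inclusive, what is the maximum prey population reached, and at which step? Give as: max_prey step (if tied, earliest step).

Answer: 51 1

Derivation:
Step 1: prey: 42+21-12=51; pred: 15+18-3=30
Step 2: prey: 51+25-30=46; pred: 30+45-6=69
Step 3: prey: 46+23-63=6; pred: 69+95-13=151
Step 4: prey: 6+3-18=0; pred: 151+27-30=148
Step 5: prey: 0+0-0=0; pred: 148+0-29=119
Step 6: prey: 0+0-0=0; pred: 119+0-23=96
Step 7: prey: 0+0-0=0; pred: 96+0-19=77
Step 8: prey: 0+0-0=0; pred: 77+0-15=62
Max prey = 51 at step 1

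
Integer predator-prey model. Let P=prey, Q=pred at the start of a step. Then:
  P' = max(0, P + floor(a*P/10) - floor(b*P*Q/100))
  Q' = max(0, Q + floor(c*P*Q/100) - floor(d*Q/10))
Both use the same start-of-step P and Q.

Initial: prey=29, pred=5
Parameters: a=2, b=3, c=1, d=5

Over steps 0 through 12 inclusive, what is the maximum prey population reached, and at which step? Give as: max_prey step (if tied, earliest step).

Step 1: prey: 29+5-4=30; pred: 5+1-2=4
Step 2: prey: 30+6-3=33; pred: 4+1-2=3
Step 3: prey: 33+6-2=37; pred: 3+0-1=2
Step 4: prey: 37+7-2=42; pred: 2+0-1=1
Step 5: prey: 42+8-1=49; pred: 1+0-0=1
Step 6: prey: 49+9-1=57; pred: 1+0-0=1
Step 7: prey: 57+11-1=67; pred: 1+0-0=1
Step 8: prey: 67+13-2=78; pred: 1+0-0=1
Step 9: prey: 78+15-2=91; pred: 1+0-0=1
Step 10: prey: 91+18-2=107; pred: 1+0-0=1
Step 11: prey: 107+21-3=125; pred: 1+1-0=2
Step 12: prey: 125+25-7=143; pred: 2+2-1=3
Max prey = 143 at step 12

Answer: 143 12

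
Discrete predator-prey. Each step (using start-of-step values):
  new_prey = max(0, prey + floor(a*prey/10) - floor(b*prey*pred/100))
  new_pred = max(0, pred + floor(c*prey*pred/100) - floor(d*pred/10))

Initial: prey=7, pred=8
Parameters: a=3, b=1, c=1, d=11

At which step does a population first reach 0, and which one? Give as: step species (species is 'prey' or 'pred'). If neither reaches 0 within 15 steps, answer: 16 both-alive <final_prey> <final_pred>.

Answer: 1 pred

Derivation:
Step 1: prey: 7+2-0=9; pred: 8+0-8=0
First extinction: pred at step 1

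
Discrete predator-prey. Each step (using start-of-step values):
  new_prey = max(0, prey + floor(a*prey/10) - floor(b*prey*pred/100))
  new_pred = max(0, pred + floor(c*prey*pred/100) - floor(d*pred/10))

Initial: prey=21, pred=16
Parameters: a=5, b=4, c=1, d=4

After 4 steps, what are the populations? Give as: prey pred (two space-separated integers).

Answer: 25 6

Derivation:
Step 1: prey: 21+10-13=18; pred: 16+3-6=13
Step 2: prey: 18+9-9=18; pred: 13+2-5=10
Step 3: prey: 18+9-7=20; pred: 10+1-4=7
Step 4: prey: 20+10-5=25; pred: 7+1-2=6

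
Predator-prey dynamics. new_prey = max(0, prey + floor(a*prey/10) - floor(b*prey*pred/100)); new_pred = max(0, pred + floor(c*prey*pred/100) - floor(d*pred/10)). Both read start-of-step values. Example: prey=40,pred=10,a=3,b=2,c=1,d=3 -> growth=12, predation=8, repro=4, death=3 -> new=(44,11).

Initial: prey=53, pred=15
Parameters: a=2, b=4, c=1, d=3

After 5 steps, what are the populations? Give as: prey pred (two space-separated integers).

Step 1: prey: 53+10-31=32; pred: 15+7-4=18
Step 2: prey: 32+6-23=15; pred: 18+5-5=18
Step 3: prey: 15+3-10=8; pred: 18+2-5=15
Step 4: prey: 8+1-4=5; pred: 15+1-4=12
Step 5: prey: 5+1-2=4; pred: 12+0-3=9

Answer: 4 9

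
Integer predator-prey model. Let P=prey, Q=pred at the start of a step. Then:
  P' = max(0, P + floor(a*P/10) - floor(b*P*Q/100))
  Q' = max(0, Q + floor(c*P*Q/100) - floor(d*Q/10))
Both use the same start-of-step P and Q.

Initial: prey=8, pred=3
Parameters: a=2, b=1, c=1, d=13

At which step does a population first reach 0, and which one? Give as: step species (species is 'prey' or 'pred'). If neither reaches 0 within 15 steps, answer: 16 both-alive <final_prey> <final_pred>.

Answer: 1 pred

Derivation:
Step 1: prey: 8+1-0=9; pred: 3+0-3=0
First extinction: pred at step 1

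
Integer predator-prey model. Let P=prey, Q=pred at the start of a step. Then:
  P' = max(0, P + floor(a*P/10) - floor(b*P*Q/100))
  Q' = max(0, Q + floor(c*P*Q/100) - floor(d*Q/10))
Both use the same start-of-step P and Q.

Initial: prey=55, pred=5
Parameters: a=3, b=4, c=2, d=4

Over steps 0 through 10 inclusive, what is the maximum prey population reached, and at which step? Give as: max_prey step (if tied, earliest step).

Step 1: prey: 55+16-11=60; pred: 5+5-2=8
Step 2: prey: 60+18-19=59; pred: 8+9-3=14
Step 3: prey: 59+17-33=43; pred: 14+16-5=25
Step 4: prey: 43+12-43=12; pred: 25+21-10=36
Step 5: prey: 12+3-17=0; pred: 36+8-14=30
Step 6: prey: 0+0-0=0; pred: 30+0-12=18
Step 7: prey: 0+0-0=0; pred: 18+0-7=11
Step 8: prey: 0+0-0=0; pred: 11+0-4=7
Step 9: prey: 0+0-0=0; pred: 7+0-2=5
Step 10: prey: 0+0-0=0; pred: 5+0-2=3
Max prey = 60 at step 1

Answer: 60 1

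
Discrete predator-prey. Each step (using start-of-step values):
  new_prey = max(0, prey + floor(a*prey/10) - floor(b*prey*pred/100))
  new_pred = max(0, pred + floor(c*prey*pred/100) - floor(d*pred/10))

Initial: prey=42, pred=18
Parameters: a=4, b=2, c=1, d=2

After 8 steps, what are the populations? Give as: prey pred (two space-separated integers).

Answer: 5 30

Derivation:
Step 1: prey: 42+16-15=43; pred: 18+7-3=22
Step 2: prey: 43+17-18=42; pred: 22+9-4=27
Step 3: prey: 42+16-22=36; pred: 27+11-5=33
Step 4: prey: 36+14-23=27; pred: 33+11-6=38
Step 5: prey: 27+10-20=17; pred: 38+10-7=41
Step 6: prey: 17+6-13=10; pred: 41+6-8=39
Step 7: prey: 10+4-7=7; pred: 39+3-7=35
Step 8: prey: 7+2-4=5; pred: 35+2-7=30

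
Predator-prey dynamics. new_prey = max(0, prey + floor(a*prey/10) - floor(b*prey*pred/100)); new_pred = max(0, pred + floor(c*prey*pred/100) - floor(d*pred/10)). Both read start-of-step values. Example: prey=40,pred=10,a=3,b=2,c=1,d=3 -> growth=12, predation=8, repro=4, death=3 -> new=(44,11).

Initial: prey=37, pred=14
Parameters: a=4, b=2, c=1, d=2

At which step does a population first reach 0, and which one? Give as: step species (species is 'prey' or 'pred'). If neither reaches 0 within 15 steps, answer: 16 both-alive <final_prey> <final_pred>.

Answer: 16 both-alive 7 12

Derivation:
Step 1: prey: 37+14-10=41; pred: 14+5-2=17
Step 2: prey: 41+16-13=44; pred: 17+6-3=20
Step 3: prey: 44+17-17=44; pred: 20+8-4=24
Step 4: prey: 44+17-21=40; pred: 24+10-4=30
Step 5: prey: 40+16-24=32; pred: 30+12-6=36
Step 6: prey: 32+12-23=21; pred: 36+11-7=40
Step 7: prey: 21+8-16=13; pred: 40+8-8=40
Step 8: prey: 13+5-10=8; pred: 40+5-8=37
Step 9: prey: 8+3-5=6; pred: 37+2-7=32
Step 10: prey: 6+2-3=5; pred: 32+1-6=27
Step 11: prey: 5+2-2=5; pred: 27+1-5=23
Step 12: prey: 5+2-2=5; pred: 23+1-4=20
Step 13: prey: 5+2-2=5; pred: 20+1-4=17
Step 14: prey: 5+2-1=6; pred: 17+0-3=14
Step 15: prey: 6+2-1=7; pred: 14+0-2=12
No extinction within 15 steps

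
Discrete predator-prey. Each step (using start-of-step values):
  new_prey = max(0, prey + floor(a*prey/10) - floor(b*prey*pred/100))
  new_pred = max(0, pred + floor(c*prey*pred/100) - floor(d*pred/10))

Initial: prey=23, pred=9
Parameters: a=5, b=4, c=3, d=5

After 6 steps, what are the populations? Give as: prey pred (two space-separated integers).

Answer: 6 22

Derivation:
Step 1: prey: 23+11-8=26; pred: 9+6-4=11
Step 2: prey: 26+13-11=28; pred: 11+8-5=14
Step 3: prey: 28+14-15=27; pred: 14+11-7=18
Step 4: prey: 27+13-19=21; pred: 18+14-9=23
Step 5: prey: 21+10-19=12; pred: 23+14-11=26
Step 6: prey: 12+6-12=6; pred: 26+9-13=22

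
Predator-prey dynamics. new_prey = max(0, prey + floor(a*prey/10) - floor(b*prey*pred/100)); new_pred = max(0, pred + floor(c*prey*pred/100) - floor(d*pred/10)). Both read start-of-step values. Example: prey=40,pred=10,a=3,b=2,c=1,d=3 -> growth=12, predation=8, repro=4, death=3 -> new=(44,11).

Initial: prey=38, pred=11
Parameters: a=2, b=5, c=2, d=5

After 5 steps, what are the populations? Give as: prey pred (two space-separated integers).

Answer: 3 3

Derivation:
Step 1: prey: 38+7-20=25; pred: 11+8-5=14
Step 2: prey: 25+5-17=13; pred: 14+7-7=14
Step 3: prey: 13+2-9=6; pred: 14+3-7=10
Step 4: prey: 6+1-3=4; pred: 10+1-5=6
Step 5: prey: 4+0-1=3; pred: 6+0-3=3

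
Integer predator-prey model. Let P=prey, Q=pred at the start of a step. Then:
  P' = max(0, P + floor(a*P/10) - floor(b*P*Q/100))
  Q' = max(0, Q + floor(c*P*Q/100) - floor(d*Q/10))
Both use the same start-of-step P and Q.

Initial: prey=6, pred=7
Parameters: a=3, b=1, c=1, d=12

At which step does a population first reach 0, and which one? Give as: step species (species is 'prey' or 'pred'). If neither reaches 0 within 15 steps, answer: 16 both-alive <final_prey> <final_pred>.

Step 1: prey: 6+1-0=7; pred: 7+0-8=0
First extinction: pred at step 1

Answer: 1 pred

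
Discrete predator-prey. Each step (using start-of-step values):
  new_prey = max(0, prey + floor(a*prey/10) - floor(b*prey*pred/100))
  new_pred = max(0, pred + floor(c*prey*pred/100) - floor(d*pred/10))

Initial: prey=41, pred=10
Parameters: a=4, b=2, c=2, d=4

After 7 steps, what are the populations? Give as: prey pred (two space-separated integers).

Answer: 0 34

Derivation:
Step 1: prey: 41+16-8=49; pred: 10+8-4=14
Step 2: prey: 49+19-13=55; pred: 14+13-5=22
Step 3: prey: 55+22-24=53; pred: 22+24-8=38
Step 4: prey: 53+21-40=34; pred: 38+40-15=63
Step 5: prey: 34+13-42=5; pred: 63+42-25=80
Step 6: prey: 5+2-8=0; pred: 80+8-32=56
Step 7: prey: 0+0-0=0; pred: 56+0-22=34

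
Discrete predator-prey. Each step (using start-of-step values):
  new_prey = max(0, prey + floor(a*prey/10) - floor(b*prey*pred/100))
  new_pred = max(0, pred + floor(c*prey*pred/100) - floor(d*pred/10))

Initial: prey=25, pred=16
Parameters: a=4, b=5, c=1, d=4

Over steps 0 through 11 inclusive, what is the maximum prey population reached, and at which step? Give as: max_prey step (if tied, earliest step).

Step 1: prey: 25+10-20=15; pred: 16+4-6=14
Step 2: prey: 15+6-10=11; pred: 14+2-5=11
Step 3: prey: 11+4-6=9; pred: 11+1-4=8
Step 4: prey: 9+3-3=9; pred: 8+0-3=5
Step 5: prey: 9+3-2=10; pred: 5+0-2=3
Step 6: prey: 10+4-1=13; pred: 3+0-1=2
Step 7: prey: 13+5-1=17; pred: 2+0-0=2
Step 8: prey: 17+6-1=22; pred: 2+0-0=2
Step 9: prey: 22+8-2=28; pred: 2+0-0=2
Step 10: prey: 28+11-2=37; pred: 2+0-0=2
Step 11: prey: 37+14-3=48; pred: 2+0-0=2
Max prey = 48 at step 11

Answer: 48 11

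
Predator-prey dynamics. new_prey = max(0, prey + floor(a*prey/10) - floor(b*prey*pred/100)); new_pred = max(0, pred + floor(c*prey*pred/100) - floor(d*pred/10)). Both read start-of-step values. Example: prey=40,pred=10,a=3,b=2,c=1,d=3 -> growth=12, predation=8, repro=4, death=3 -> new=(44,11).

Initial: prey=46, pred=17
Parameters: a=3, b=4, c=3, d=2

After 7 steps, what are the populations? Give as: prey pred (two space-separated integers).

Answer: 0 21

Derivation:
Step 1: prey: 46+13-31=28; pred: 17+23-3=37
Step 2: prey: 28+8-41=0; pred: 37+31-7=61
Step 3: prey: 0+0-0=0; pred: 61+0-12=49
Step 4: prey: 0+0-0=0; pred: 49+0-9=40
Step 5: prey: 0+0-0=0; pred: 40+0-8=32
Step 6: prey: 0+0-0=0; pred: 32+0-6=26
Step 7: prey: 0+0-0=0; pred: 26+0-5=21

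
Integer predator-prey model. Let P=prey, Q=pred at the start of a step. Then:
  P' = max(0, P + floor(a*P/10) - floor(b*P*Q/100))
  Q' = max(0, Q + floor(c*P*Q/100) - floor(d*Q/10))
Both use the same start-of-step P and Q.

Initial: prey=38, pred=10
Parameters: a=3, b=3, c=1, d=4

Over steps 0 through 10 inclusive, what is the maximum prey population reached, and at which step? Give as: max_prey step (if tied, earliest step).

Step 1: prey: 38+11-11=38; pred: 10+3-4=9
Step 2: prey: 38+11-10=39; pred: 9+3-3=9
Step 3: prey: 39+11-10=40; pred: 9+3-3=9
Step 4: prey: 40+12-10=42; pred: 9+3-3=9
Step 5: prey: 42+12-11=43; pred: 9+3-3=9
Step 6: prey: 43+12-11=44; pred: 9+3-3=9
Step 7: prey: 44+13-11=46; pred: 9+3-3=9
Step 8: prey: 46+13-12=47; pred: 9+4-3=10
Step 9: prey: 47+14-14=47; pred: 10+4-4=10
Step 10: prey: 47+14-14=47; pred: 10+4-4=10
Max prey = 47 at step 8

Answer: 47 8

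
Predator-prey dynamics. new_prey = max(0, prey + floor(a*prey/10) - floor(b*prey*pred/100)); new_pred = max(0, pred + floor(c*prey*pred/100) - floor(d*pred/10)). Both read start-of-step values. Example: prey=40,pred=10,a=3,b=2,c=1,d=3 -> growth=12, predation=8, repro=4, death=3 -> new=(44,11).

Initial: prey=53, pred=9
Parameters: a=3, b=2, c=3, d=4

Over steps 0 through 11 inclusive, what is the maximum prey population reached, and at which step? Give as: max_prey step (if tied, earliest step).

Answer: 59 1

Derivation:
Step 1: prey: 53+15-9=59; pred: 9+14-3=20
Step 2: prey: 59+17-23=53; pred: 20+35-8=47
Step 3: prey: 53+15-49=19; pred: 47+74-18=103
Step 4: prey: 19+5-39=0; pred: 103+58-41=120
Step 5: prey: 0+0-0=0; pred: 120+0-48=72
Step 6: prey: 0+0-0=0; pred: 72+0-28=44
Step 7: prey: 0+0-0=0; pred: 44+0-17=27
Step 8: prey: 0+0-0=0; pred: 27+0-10=17
Step 9: prey: 0+0-0=0; pred: 17+0-6=11
Step 10: prey: 0+0-0=0; pred: 11+0-4=7
Step 11: prey: 0+0-0=0; pred: 7+0-2=5
Max prey = 59 at step 1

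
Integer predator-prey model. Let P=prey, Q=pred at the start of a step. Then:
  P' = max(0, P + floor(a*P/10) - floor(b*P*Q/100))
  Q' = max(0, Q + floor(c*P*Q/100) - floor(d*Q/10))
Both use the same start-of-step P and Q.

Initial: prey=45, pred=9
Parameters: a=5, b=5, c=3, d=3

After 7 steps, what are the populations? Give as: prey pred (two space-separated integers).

Answer: 0 15

Derivation:
Step 1: prey: 45+22-20=47; pred: 9+12-2=19
Step 2: prey: 47+23-44=26; pred: 19+26-5=40
Step 3: prey: 26+13-52=0; pred: 40+31-12=59
Step 4: prey: 0+0-0=0; pred: 59+0-17=42
Step 5: prey: 0+0-0=0; pred: 42+0-12=30
Step 6: prey: 0+0-0=0; pred: 30+0-9=21
Step 7: prey: 0+0-0=0; pred: 21+0-6=15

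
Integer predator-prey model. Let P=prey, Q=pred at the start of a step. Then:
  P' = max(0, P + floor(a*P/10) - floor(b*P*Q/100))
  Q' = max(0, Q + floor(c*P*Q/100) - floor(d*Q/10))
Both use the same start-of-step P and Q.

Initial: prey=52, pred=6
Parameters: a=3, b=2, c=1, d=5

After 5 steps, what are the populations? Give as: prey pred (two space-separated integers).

Answer: 111 13

Derivation:
Step 1: prey: 52+15-6=61; pred: 6+3-3=6
Step 2: prey: 61+18-7=72; pred: 6+3-3=6
Step 3: prey: 72+21-8=85; pred: 6+4-3=7
Step 4: prey: 85+25-11=99; pred: 7+5-3=9
Step 5: prey: 99+29-17=111; pred: 9+8-4=13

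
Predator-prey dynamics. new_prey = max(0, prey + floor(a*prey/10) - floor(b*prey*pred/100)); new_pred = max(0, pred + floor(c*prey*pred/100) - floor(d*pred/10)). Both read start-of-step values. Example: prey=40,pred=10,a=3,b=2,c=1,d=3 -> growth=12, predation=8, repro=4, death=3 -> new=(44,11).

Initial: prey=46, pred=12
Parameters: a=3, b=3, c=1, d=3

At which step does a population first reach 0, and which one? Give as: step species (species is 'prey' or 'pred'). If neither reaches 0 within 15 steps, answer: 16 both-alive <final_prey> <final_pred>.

Answer: 16 both-alive 24 6

Derivation:
Step 1: prey: 46+13-16=43; pred: 12+5-3=14
Step 2: prey: 43+12-18=37; pred: 14+6-4=16
Step 3: prey: 37+11-17=31; pred: 16+5-4=17
Step 4: prey: 31+9-15=25; pred: 17+5-5=17
Step 5: prey: 25+7-12=20; pred: 17+4-5=16
Step 6: prey: 20+6-9=17; pred: 16+3-4=15
Step 7: prey: 17+5-7=15; pred: 15+2-4=13
Step 8: prey: 15+4-5=14; pred: 13+1-3=11
Step 9: prey: 14+4-4=14; pred: 11+1-3=9
Step 10: prey: 14+4-3=15; pred: 9+1-2=8
Step 11: prey: 15+4-3=16; pred: 8+1-2=7
Step 12: prey: 16+4-3=17; pred: 7+1-2=6
Step 13: prey: 17+5-3=19; pred: 6+1-1=6
Step 14: prey: 19+5-3=21; pred: 6+1-1=6
Step 15: prey: 21+6-3=24; pred: 6+1-1=6
No extinction within 15 steps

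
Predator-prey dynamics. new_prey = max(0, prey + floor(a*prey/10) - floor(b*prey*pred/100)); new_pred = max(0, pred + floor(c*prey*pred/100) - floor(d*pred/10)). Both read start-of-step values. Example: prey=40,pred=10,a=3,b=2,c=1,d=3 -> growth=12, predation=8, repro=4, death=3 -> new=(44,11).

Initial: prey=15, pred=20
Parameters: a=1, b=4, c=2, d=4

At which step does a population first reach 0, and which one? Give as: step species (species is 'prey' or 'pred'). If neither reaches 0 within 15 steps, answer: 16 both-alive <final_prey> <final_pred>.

Answer: 16 both-alive 2 2

Derivation:
Step 1: prey: 15+1-12=4; pred: 20+6-8=18
Step 2: prey: 4+0-2=2; pred: 18+1-7=12
Step 3: prey: 2+0-0=2; pred: 12+0-4=8
Step 4: prey: 2+0-0=2; pred: 8+0-3=5
Step 5: prey: 2+0-0=2; pred: 5+0-2=3
Step 6: prey: 2+0-0=2; pred: 3+0-1=2
Step 7: prey: 2+0-0=2; pred: 2+0-0=2
Steps 8-15: state stable at prey=2, pred=2 (no change)
No extinction within 15 steps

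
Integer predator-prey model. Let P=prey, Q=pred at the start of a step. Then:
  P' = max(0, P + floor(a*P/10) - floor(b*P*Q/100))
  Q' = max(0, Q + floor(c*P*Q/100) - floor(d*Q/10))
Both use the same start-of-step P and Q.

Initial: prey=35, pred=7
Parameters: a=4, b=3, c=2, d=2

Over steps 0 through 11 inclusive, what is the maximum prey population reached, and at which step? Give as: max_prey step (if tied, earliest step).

Answer: 46 2

Derivation:
Step 1: prey: 35+14-7=42; pred: 7+4-1=10
Step 2: prey: 42+16-12=46; pred: 10+8-2=16
Step 3: prey: 46+18-22=42; pred: 16+14-3=27
Step 4: prey: 42+16-34=24; pred: 27+22-5=44
Step 5: prey: 24+9-31=2; pred: 44+21-8=57
Step 6: prey: 2+0-3=0; pred: 57+2-11=48
Step 7: prey: 0+0-0=0; pred: 48+0-9=39
Step 8: prey: 0+0-0=0; pred: 39+0-7=32
Step 9: prey: 0+0-0=0; pred: 32+0-6=26
Step 10: prey: 0+0-0=0; pred: 26+0-5=21
Step 11: prey: 0+0-0=0; pred: 21+0-4=17
Max prey = 46 at step 2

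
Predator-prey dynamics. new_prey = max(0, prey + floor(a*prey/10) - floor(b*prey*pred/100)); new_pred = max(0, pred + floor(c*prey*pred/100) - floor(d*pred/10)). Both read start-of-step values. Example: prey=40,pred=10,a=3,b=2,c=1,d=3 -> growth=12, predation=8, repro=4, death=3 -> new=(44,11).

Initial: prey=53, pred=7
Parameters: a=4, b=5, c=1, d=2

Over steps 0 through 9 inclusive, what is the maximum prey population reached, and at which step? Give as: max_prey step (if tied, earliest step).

Answer: 56 1

Derivation:
Step 1: prey: 53+21-18=56; pred: 7+3-1=9
Step 2: prey: 56+22-25=53; pred: 9+5-1=13
Step 3: prey: 53+21-34=40; pred: 13+6-2=17
Step 4: prey: 40+16-34=22; pred: 17+6-3=20
Step 5: prey: 22+8-22=8; pred: 20+4-4=20
Step 6: prey: 8+3-8=3; pred: 20+1-4=17
Step 7: prey: 3+1-2=2; pred: 17+0-3=14
Step 8: prey: 2+0-1=1; pred: 14+0-2=12
Step 9: prey: 1+0-0=1; pred: 12+0-2=10
Max prey = 56 at step 1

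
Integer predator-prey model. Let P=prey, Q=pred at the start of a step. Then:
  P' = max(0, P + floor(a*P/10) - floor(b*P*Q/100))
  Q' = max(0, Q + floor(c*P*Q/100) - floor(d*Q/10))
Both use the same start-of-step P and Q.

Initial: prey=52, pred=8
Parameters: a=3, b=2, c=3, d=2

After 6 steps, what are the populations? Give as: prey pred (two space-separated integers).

Step 1: prey: 52+15-8=59; pred: 8+12-1=19
Step 2: prey: 59+17-22=54; pred: 19+33-3=49
Step 3: prey: 54+16-52=18; pred: 49+79-9=119
Step 4: prey: 18+5-42=0; pred: 119+64-23=160
Step 5: prey: 0+0-0=0; pred: 160+0-32=128
Step 6: prey: 0+0-0=0; pred: 128+0-25=103

Answer: 0 103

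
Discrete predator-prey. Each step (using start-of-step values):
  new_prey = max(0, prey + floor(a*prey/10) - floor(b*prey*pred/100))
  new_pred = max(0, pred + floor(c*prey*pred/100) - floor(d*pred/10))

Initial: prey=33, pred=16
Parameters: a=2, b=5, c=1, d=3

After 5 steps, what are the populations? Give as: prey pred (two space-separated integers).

Step 1: prey: 33+6-26=13; pred: 16+5-4=17
Step 2: prey: 13+2-11=4; pred: 17+2-5=14
Step 3: prey: 4+0-2=2; pred: 14+0-4=10
Step 4: prey: 2+0-1=1; pred: 10+0-3=7
Step 5: prey: 1+0-0=1; pred: 7+0-2=5

Answer: 1 5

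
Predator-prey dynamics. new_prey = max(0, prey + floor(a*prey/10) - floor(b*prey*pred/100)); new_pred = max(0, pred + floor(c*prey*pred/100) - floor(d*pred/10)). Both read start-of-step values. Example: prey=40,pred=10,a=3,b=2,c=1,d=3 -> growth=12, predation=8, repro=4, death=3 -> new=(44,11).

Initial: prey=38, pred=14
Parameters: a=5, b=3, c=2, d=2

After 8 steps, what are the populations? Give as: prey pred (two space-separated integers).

Answer: 0 26

Derivation:
Step 1: prey: 38+19-15=42; pred: 14+10-2=22
Step 2: prey: 42+21-27=36; pred: 22+18-4=36
Step 3: prey: 36+18-38=16; pred: 36+25-7=54
Step 4: prey: 16+8-25=0; pred: 54+17-10=61
Step 5: prey: 0+0-0=0; pred: 61+0-12=49
Step 6: prey: 0+0-0=0; pred: 49+0-9=40
Step 7: prey: 0+0-0=0; pred: 40+0-8=32
Step 8: prey: 0+0-0=0; pred: 32+0-6=26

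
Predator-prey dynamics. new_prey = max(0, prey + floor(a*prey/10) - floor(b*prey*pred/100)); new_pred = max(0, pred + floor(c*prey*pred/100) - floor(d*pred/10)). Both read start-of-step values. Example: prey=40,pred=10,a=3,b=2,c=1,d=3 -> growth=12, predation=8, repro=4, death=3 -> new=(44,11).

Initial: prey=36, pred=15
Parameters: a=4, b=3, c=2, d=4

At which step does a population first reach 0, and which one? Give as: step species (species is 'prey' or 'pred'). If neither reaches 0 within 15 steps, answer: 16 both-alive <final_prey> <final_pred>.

Answer: 16 both-alive 34 3

Derivation:
Step 1: prey: 36+14-16=34; pred: 15+10-6=19
Step 2: prey: 34+13-19=28; pred: 19+12-7=24
Step 3: prey: 28+11-20=19; pred: 24+13-9=28
Step 4: prey: 19+7-15=11; pred: 28+10-11=27
Step 5: prey: 11+4-8=7; pred: 27+5-10=22
Step 6: prey: 7+2-4=5; pred: 22+3-8=17
Step 7: prey: 5+2-2=5; pred: 17+1-6=12
Step 8: prey: 5+2-1=6; pred: 12+1-4=9
Step 9: prey: 6+2-1=7; pred: 9+1-3=7
Step 10: prey: 7+2-1=8; pred: 7+0-2=5
Step 11: prey: 8+3-1=10; pred: 5+0-2=3
Step 12: prey: 10+4-0=14; pred: 3+0-1=2
Step 13: prey: 14+5-0=19; pred: 2+0-0=2
Step 14: prey: 19+7-1=25; pred: 2+0-0=2
Step 15: prey: 25+10-1=34; pred: 2+1-0=3
No extinction within 15 steps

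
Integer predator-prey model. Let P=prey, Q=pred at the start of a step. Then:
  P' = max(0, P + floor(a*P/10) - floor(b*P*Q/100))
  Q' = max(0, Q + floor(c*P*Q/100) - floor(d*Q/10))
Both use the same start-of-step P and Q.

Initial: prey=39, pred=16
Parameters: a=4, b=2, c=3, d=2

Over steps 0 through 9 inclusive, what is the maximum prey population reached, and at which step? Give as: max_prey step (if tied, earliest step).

Step 1: prey: 39+15-12=42; pred: 16+18-3=31
Step 2: prey: 42+16-26=32; pred: 31+39-6=64
Step 3: prey: 32+12-40=4; pred: 64+61-12=113
Step 4: prey: 4+1-9=0; pred: 113+13-22=104
Step 5: prey: 0+0-0=0; pred: 104+0-20=84
Step 6: prey: 0+0-0=0; pred: 84+0-16=68
Step 7: prey: 0+0-0=0; pred: 68+0-13=55
Step 8: prey: 0+0-0=0; pred: 55+0-11=44
Step 9: prey: 0+0-0=0; pred: 44+0-8=36
Max prey = 42 at step 1

Answer: 42 1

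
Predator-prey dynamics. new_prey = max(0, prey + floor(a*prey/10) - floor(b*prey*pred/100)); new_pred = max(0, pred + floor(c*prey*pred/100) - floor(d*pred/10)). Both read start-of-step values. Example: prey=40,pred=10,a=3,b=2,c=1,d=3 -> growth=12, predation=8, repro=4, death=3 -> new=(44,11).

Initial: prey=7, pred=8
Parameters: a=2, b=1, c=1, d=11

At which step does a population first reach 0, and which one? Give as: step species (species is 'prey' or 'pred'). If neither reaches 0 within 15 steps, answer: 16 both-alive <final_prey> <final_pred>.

Answer: 1 pred

Derivation:
Step 1: prey: 7+1-0=8; pred: 8+0-8=0
First extinction: pred at step 1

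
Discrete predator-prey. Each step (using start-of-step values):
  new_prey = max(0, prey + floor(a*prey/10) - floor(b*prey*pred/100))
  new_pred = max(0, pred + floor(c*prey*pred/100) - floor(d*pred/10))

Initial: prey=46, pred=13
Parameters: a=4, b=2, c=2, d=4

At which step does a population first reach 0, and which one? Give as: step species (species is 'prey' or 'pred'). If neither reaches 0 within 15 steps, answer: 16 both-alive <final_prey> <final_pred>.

Answer: 5 prey

Derivation:
Step 1: prey: 46+18-11=53; pred: 13+11-5=19
Step 2: prey: 53+21-20=54; pred: 19+20-7=32
Step 3: prey: 54+21-34=41; pred: 32+34-12=54
Step 4: prey: 41+16-44=13; pred: 54+44-21=77
Step 5: prey: 13+5-20=0; pred: 77+20-30=67
First extinction: prey at step 5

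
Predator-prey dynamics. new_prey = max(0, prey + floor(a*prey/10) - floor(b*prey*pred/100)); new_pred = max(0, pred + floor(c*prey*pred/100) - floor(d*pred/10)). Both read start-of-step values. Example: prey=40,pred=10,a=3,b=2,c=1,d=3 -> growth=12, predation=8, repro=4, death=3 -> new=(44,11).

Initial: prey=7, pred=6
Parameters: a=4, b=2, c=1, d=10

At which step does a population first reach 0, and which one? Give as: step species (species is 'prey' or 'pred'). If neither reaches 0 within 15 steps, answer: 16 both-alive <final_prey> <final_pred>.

Step 1: prey: 7+2-0=9; pred: 6+0-6=0
First extinction: pred at step 1

Answer: 1 pred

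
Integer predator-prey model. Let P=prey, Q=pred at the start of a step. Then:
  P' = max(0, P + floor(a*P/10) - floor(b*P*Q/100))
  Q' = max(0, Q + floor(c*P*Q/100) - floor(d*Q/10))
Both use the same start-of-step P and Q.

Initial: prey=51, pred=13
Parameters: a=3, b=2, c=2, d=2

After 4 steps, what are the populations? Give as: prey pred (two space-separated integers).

Answer: 0 85

Derivation:
Step 1: prey: 51+15-13=53; pred: 13+13-2=24
Step 2: prey: 53+15-25=43; pred: 24+25-4=45
Step 3: prey: 43+12-38=17; pred: 45+38-9=74
Step 4: prey: 17+5-25=0; pred: 74+25-14=85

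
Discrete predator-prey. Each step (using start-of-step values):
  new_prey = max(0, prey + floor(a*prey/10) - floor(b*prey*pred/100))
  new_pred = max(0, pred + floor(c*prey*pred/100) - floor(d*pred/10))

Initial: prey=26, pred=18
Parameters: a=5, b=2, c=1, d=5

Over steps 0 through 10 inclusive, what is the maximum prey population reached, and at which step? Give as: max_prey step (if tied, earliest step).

Answer: 157 8

Derivation:
Step 1: prey: 26+13-9=30; pred: 18+4-9=13
Step 2: prey: 30+15-7=38; pred: 13+3-6=10
Step 3: prey: 38+19-7=50; pred: 10+3-5=8
Step 4: prey: 50+25-8=67; pred: 8+4-4=8
Step 5: prey: 67+33-10=90; pred: 8+5-4=9
Step 6: prey: 90+45-16=119; pred: 9+8-4=13
Step 7: prey: 119+59-30=148; pred: 13+15-6=22
Step 8: prey: 148+74-65=157; pred: 22+32-11=43
Step 9: prey: 157+78-135=100; pred: 43+67-21=89
Step 10: prey: 100+50-178=0; pred: 89+89-44=134
Max prey = 157 at step 8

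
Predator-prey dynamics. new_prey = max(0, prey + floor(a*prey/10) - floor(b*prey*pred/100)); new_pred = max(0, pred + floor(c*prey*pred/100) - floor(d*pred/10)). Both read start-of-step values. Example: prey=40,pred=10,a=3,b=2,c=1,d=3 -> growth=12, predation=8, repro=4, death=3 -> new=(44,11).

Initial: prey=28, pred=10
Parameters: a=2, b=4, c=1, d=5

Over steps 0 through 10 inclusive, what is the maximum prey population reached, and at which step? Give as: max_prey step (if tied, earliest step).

Answer: 50 10

Derivation:
Step 1: prey: 28+5-11=22; pred: 10+2-5=7
Step 2: prey: 22+4-6=20; pred: 7+1-3=5
Step 3: prey: 20+4-4=20; pred: 5+1-2=4
Step 4: prey: 20+4-3=21; pred: 4+0-2=2
Step 5: prey: 21+4-1=24; pred: 2+0-1=1
Step 6: prey: 24+4-0=28; pred: 1+0-0=1
Step 7: prey: 28+5-1=32; pred: 1+0-0=1
Step 8: prey: 32+6-1=37; pred: 1+0-0=1
Step 9: prey: 37+7-1=43; pred: 1+0-0=1
Step 10: prey: 43+8-1=50; pred: 1+0-0=1
Max prey = 50 at step 10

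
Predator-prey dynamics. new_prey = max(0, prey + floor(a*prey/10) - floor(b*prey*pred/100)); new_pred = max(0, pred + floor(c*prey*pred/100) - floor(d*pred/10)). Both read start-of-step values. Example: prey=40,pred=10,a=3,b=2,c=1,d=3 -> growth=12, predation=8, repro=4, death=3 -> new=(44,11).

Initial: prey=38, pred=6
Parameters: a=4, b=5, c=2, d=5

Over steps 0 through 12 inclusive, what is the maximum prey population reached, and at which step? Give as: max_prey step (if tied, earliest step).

Answer: 44 2

Derivation:
Step 1: prey: 38+15-11=42; pred: 6+4-3=7
Step 2: prey: 42+16-14=44; pred: 7+5-3=9
Step 3: prey: 44+17-19=42; pred: 9+7-4=12
Step 4: prey: 42+16-25=33; pred: 12+10-6=16
Step 5: prey: 33+13-26=20; pred: 16+10-8=18
Step 6: prey: 20+8-18=10; pred: 18+7-9=16
Step 7: prey: 10+4-8=6; pred: 16+3-8=11
Step 8: prey: 6+2-3=5; pred: 11+1-5=7
Step 9: prey: 5+2-1=6; pred: 7+0-3=4
Step 10: prey: 6+2-1=7; pred: 4+0-2=2
Step 11: prey: 7+2-0=9; pred: 2+0-1=1
Step 12: prey: 9+3-0=12; pred: 1+0-0=1
Max prey = 44 at step 2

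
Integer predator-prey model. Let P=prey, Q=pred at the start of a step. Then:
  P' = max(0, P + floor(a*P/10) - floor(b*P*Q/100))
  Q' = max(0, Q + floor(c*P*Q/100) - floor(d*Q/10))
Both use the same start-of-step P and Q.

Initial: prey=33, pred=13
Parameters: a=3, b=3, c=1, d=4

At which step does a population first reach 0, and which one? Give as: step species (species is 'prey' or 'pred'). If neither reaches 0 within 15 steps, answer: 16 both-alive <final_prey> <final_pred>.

Answer: 16 both-alive 53 12

Derivation:
Step 1: prey: 33+9-12=30; pred: 13+4-5=12
Step 2: prey: 30+9-10=29; pred: 12+3-4=11
Step 3: prey: 29+8-9=28; pred: 11+3-4=10
Step 4: prey: 28+8-8=28; pred: 10+2-4=8
Step 5: prey: 28+8-6=30; pred: 8+2-3=7
Step 6: prey: 30+9-6=33; pred: 7+2-2=7
Step 7: prey: 33+9-6=36; pred: 7+2-2=7
Step 8: prey: 36+10-7=39; pred: 7+2-2=7
Step 9: prey: 39+11-8=42; pred: 7+2-2=7
Step 10: prey: 42+12-8=46; pred: 7+2-2=7
Step 11: prey: 46+13-9=50; pred: 7+3-2=8
Step 12: prey: 50+15-12=53; pred: 8+4-3=9
Step 13: prey: 53+15-14=54; pred: 9+4-3=10
Step 14: prey: 54+16-16=54; pred: 10+5-4=11
Step 15: prey: 54+16-17=53; pred: 11+5-4=12
No extinction within 15 steps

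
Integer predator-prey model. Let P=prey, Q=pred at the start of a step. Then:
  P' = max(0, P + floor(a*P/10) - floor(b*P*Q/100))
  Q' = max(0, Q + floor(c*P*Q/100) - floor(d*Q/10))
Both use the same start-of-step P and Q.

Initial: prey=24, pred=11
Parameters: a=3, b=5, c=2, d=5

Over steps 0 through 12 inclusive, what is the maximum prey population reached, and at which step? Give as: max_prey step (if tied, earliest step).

Answer: 48 12

Derivation:
Step 1: prey: 24+7-13=18; pred: 11+5-5=11
Step 2: prey: 18+5-9=14; pred: 11+3-5=9
Step 3: prey: 14+4-6=12; pred: 9+2-4=7
Step 4: prey: 12+3-4=11; pred: 7+1-3=5
Step 5: prey: 11+3-2=12; pred: 5+1-2=4
Step 6: prey: 12+3-2=13; pred: 4+0-2=2
Step 7: prey: 13+3-1=15; pred: 2+0-1=1
Step 8: prey: 15+4-0=19; pred: 1+0-0=1
Step 9: prey: 19+5-0=24; pred: 1+0-0=1
Step 10: prey: 24+7-1=30; pred: 1+0-0=1
Step 11: prey: 30+9-1=38; pred: 1+0-0=1
Step 12: prey: 38+11-1=48; pred: 1+0-0=1
Max prey = 48 at step 12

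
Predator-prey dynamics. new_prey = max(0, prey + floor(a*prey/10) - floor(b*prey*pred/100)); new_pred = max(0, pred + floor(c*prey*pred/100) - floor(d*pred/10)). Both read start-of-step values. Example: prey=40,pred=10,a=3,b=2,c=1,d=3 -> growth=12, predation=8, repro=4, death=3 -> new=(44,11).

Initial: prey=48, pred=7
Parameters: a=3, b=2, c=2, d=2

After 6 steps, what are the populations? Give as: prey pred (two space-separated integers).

Step 1: prey: 48+14-6=56; pred: 7+6-1=12
Step 2: prey: 56+16-13=59; pred: 12+13-2=23
Step 3: prey: 59+17-27=49; pred: 23+27-4=46
Step 4: prey: 49+14-45=18; pred: 46+45-9=82
Step 5: prey: 18+5-29=0; pred: 82+29-16=95
Step 6: prey: 0+0-0=0; pred: 95+0-19=76

Answer: 0 76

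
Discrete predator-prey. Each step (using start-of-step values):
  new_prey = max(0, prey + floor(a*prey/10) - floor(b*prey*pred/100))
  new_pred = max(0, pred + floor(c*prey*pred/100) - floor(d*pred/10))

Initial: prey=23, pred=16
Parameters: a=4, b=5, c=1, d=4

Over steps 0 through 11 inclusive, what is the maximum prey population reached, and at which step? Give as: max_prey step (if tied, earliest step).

Answer: 63 11

Derivation:
Step 1: prey: 23+9-18=14; pred: 16+3-6=13
Step 2: prey: 14+5-9=10; pred: 13+1-5=9
Step 3: prey: 10+4-4=10; pred: 9+0-3=6
Step 4: prey: 10+4-3=11; pred: 6+0-2=4
Step 5: prey: 11+4-2=13; pred: 4+0-1=3
Step 6: prey: 13+5-1=17; pred: 3+0-1=2
Step 7: prey: 17+6-1=22; pred: 2+0-0=2
Step 8: prey: 22+8-2=28; pred: 2+0-0=2
Step 9: prey: 28+11-2=37; pred: 2+0-0=2
Step 10: prey: 37+14-3=48; pred: 2+0-0=2
Step 11: prey: 48+19-4=63; pred: 2+0-0=2
Max prey = 63 at step 11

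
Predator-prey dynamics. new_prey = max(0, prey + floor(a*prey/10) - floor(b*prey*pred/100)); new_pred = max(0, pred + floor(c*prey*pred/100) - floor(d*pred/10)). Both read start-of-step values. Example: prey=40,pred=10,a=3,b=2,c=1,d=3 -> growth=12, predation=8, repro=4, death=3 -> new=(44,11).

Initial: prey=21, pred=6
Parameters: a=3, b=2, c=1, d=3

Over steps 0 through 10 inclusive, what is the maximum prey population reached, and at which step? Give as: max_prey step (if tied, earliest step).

Answer: 72 9

Derivation:
Step 1: prey: 21+6-2=25; pred: 6+1-1=6
Step 2: prey: 25+7-3=29; pred: 6+1-1=6
Step 3: prey: 29+8-3=34; pred: 6+1-1=6
Step 4: prey: 34+10-4=40; pred: 6+2-1=7
Step 5: prey: 40+12-5=47; pred: 7+2-2=7
Step 6: prey: 47+14-6=55; pred: 7+3-2=8
Step 7: prey: 55+16-8=63; pred: 8+4-2=10
Step 8: prey: 63+18-12=69; pred: 10+6-3=13
Step 9: prey: 69+20-17=72; pred: 13+8-3=18
Step 10: prey: 72+21-25=68; pred: 18+12-5=25
Max prey = 72 at step 9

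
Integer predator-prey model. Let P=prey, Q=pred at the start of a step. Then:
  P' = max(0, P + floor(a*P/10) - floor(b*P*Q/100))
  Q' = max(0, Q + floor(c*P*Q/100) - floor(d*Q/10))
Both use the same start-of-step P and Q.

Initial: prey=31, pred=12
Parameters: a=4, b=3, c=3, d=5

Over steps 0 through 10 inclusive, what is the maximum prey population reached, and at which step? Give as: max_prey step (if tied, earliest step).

Answer: 32 1

Derivation:
Step 1: prey: 31+12-11=32; pred: 12+11-6=17
Step 2: prey: 32+12-16=28; pred: 17+16-8=25
Step 3: prey: 28+11-21=18; pred: 25+21-12=34
Step 4: prey: 18+7-18=7; pred: 34+18-17=35
Step 5: prey: 7+2-7=2; pred: 35+7-17=25
Step 6: prey: 2+0-1=1; pred: 25+1-12=14
Step 7: prey: 1+0-0=1; pred: 14+0-7=7
Step 8: prey: 1+0-0=1; pred: 7+0-3=4
Step 9: prey: 1+0-0=1; pred: 4+0-2=2
Step 10: prey: 1+0-0=1; pred: 2+0-1=1
Max prey = 32 at step 1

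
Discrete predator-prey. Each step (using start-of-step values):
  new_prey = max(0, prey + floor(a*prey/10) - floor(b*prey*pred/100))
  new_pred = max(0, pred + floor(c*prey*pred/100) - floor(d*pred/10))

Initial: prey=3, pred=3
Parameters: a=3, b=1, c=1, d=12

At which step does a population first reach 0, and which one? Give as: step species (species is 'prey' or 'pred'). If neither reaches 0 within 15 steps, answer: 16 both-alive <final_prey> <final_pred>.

Answer: 1 pred

Derivation:
Step 1: prey: 3+0-0=3; pred: 3+0-3=0
First extinction: pred at step 1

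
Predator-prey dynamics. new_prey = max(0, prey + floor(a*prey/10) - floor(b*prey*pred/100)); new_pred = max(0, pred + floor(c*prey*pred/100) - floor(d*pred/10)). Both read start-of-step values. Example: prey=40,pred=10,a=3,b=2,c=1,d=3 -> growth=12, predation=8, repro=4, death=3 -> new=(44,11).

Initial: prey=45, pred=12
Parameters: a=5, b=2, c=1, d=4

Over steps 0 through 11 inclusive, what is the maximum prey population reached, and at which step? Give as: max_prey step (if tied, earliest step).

Step 1: prey: 45+22-10=57; pred: 12+5-4=13
Step 2: prey: 57+28-14=71; pred: 13+7-5=15
Step 3: prey: 71+35-21=85; pred: 15+10-6=19
Step 4: prey: 85+42-32=95; pred: 19+16-7=28
Step 5: prey: 95+47-53=89; pred: 28+26-11=43
Step 6: prey: 89+44-76=57; pred: 43+38-17=64
Step 7: prey: 57+28-72=13; pred: 64+36-25=75
Step 8: prey: 13+6-19=0; pred: 75+9-30=54
Step 9: prey: 0+0-0=0; pred: 54+0-21=33
Step 10: prey: 0+0-0=0; pred: 33+0-13=20
Step 11: prey: 0+0-0=0; pred: 20+0-8=12
Max prey = 95 at step 4

Answer: 95 4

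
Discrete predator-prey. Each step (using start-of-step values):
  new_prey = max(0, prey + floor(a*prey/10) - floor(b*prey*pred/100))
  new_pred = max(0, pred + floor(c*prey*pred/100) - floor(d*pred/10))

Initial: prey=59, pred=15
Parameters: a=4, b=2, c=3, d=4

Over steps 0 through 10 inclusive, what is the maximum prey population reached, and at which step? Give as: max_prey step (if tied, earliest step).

Answer: 65 1

Derivation:
Step 1: prey: 59+23-17=65; pred: 15+26-6=35
Step 2: prey: 65+26-45=46; pred: 35+68-14=89
Step 3: prey: 46+18-81=0; pred: 89+122-35=176
Step 4: prey: 0+0-0=0; pred: 176+0-70=106
Step 5: prey: 0+0-0=0; pred: 106+0-42=64
Step 6: prey: 0+0-0=0; pred: 64+0-25=39
Step 7: prey: 0+0-0=0; pred: 39+0-15=24
Step 8: prey: 0+0-0=0; pred: 24+0-9=15
Step 9: prey: 0+0-0=0; pred: 15+0-6=9
Step 10: prey: 0+0-0=0; pred: 9+0-3=6
Max prey = 65 at step 1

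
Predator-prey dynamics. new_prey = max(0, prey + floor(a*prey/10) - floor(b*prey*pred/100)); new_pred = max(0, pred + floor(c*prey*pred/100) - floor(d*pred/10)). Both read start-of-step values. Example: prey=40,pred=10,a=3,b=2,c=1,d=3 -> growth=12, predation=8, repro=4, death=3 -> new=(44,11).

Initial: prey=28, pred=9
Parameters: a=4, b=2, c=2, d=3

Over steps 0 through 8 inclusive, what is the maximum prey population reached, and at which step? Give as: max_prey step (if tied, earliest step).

Step 1: prey: 28+11-5=34; pred: 9+5-2=12
Step 2: prey: 34+13-8=39; pred: 12+8-3=17
Step 3: prey: 39+15-13=41; pred: 17+13-5=25
Step 4: prey: 41+16-20=37; pred: 25+20-7=38
Step 5: prey: 37+14-28=23; pred: 38+28-11=55
Step 6: prey: 23+9-25=7; pred: 55+25-16=64
Step 7: prey: 7+2-8=1; pred: 64+8-19=53
Step 8: prey: 1+0-1=0; pred: 53+1-15=39
Max prey = 41 at step 3

Answer: 41 3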